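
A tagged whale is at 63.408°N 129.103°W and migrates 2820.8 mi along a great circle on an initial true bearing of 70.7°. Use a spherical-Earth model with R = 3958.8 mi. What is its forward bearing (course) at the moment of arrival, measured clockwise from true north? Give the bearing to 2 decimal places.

final bearing 138.21°

Angular distance δ = d/R = 2820.8 / 3958.8 = 0.712539 rad.
Converting: φ₁ = 1.106678 rad, θ = 1.233948 rad.
Applying the spherical law of cosines for sides, sin φ₂ = sin φ₁ cos δ + cos φ₁ sin δ cos θ = 0.773381, so φ₂ = 50.658°.
For the longitude increment, Δλ = atan2( sin θ sin δ cos φ₁, cos δ − sin φ₁ sin φ₂ ) = atan2(0.276198, 0.065134) = 76.731°.
Hence λ₂ = -129.103° + 76.731° = -52.372°.
The forward bearing on arrival equals the back-azimuth from the destination plus 180°.
Back-azimuth from P₂ (50.66°, -52.37°) to P₁ (63.41°, -129.10°), with Δλ' = λ₁ − λ₂ = -76.73°: atan2( sin Δλ' cos φ₁ , cos φ₂ sin φ₁ − sin φ₂ cos φ₁ cos Δλ' ) = 318.21°.
Final bearing = (318.21° + 180°) mod 360° = 138.21°.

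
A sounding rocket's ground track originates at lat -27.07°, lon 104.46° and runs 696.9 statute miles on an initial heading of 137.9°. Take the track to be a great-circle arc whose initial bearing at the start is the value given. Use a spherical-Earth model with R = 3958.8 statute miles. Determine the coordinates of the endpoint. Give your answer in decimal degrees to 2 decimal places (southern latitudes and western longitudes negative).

The arc subtends δ = 696.9/3958.8 = 0.176038 rad at the centre.
Start latitude φ₁ = -0.472461 rad; initial bearing θ = 2.406809 rad.
Applying the spherical law of cosines for sides, sin φ₂ = sin φ₁ cos δ + cos φ₁ sin δ cos θ = -0.563753, so φ₂ = -34.32°.
For the longitude increment, Δλ = atan2( sin θ sin δ cos φ₁, cos δ − sin φ₁ sin φ₂ ) = atan2(0.104550, 0.727993) = 8.17°.
λ₂ = λ₁ + Δλ = 112.63°.

latitude -34.32°, longitude 112.63°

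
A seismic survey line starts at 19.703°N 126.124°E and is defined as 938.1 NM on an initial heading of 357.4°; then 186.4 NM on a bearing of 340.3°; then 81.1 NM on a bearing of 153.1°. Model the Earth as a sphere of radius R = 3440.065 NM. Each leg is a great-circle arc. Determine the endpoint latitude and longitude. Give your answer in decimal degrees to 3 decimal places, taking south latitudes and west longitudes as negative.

Apply the spherical direct solution leg by leg, carrying full precision between legs.
Leg 1: from (19.703°, 126.124°), δ = 938.1/3440.065 = 0.272698 rad, θ = 357.4° → φ = 35.309°, λ = 125.266°.
Leg 2: from (35.309°, 125.266°), δ = 186.4/3440.065 = 0.054185 rad, θ = 340.3° → φ = 38.225°, λ = 123.935°.
Leg 3: from (38.225°, 123.935°), δ = 81.1/3440.065 = 0.023575 rad, θ = 153.1° → φ = 37.018°, λ = 124.700°.

latitude 37.018°, longitude 124.700°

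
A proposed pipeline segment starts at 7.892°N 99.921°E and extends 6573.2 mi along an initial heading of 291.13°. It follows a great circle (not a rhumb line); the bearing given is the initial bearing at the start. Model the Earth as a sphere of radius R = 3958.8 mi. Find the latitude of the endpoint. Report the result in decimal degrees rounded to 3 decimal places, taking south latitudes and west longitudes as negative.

latitude 20.081°

The arc subtends δ = 6573.2/3958.8 = 1.660402 rad at the centre.
Start latitude φ₁ = 0.137741 rad; initial bearing θ = 5.081177 rad.
Destination latitude: φ₂ = arcsin( sin φ₁ cos δ + cos φ₁ sin δ cos θ ) = arcsin(0.343351) = 20.081°.
Then Δλ = atan2(-0.920224, -0.136630) = -1.718195 rad, from sin θ sin δ cos φ₁ over cos δ − sin φ₁ sin φ₂.
Hence λ₂ = 99.921° + -98.445° = 1.476°.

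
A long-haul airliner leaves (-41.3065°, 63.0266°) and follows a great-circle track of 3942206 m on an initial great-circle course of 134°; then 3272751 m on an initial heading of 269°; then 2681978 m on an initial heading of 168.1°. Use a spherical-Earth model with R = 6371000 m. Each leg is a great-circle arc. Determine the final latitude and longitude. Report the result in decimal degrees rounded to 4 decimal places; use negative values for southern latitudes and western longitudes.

latitude -70.5116°, longitude 81.4075°

Apply the spherical direct solution leg by leg, carrying full precision between legs.
Leg 1: from (-41.3065°, 63.0266°), δ = 3942206/6371000 = 0.618774 rad, θ = 134° → φ = -57.1797°, λ = 113.3638°.
Leg 2: from (-57.1797°, 113.3638°), δ = 3272751/6371000 = 0.513695 rad, θ = 269° → φ = -47.4392°, λ = 66.7775°.
Leg 3: from (-47.4392°, 66.7775°), δ = 2681978/6371000 = 0.420967 rad, θ = 168.1° → φ = -70.5116°, λ = 81.4075°.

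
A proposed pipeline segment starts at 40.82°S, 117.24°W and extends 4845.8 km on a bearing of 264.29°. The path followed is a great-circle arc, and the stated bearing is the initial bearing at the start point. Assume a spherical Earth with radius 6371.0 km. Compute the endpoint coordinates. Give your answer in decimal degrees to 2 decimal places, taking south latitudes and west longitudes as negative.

latitude -31.70°, longitude -170.97°

The arc subtends δ = 4845.8/6371 = 0.760603 rad at the centre.
With φ₁ = -40.82° = -0.712443 rad and θ = 264.29° = 4.612731 rad:
Destination latitude: φ₂ = arcsin( sin φ₁ cos δ + cos φ₁ sin δ cos θ ) = arcsin(-0.525447) = -31.70°.
For the longitude increment, Δλ = atan2( sin θ sin δ cos φ₁, cos δ − sin φ₁ sin φ₂ ) = atan2(-0.519095, 0.380944) = -53.73°.
Hence λ₂ = -117.24° + -53.73° = -170.97°.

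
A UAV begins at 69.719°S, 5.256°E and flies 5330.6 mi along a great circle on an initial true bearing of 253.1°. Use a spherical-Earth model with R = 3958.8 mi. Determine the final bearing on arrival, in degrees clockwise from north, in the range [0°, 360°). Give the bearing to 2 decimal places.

Central angle δ = d/R = 1.346519 rad.
Converting: φ₁ = -1.216826 rad, θ = 4.417428 rad.
Applying the spherical law of cosines for sides, sin φ₂ = sin φ₁ cos δ + cos φ₁ sin δ cos θ = -0.306855, so φ₂ = -17.870°.
Then Δλ = atan2(-0.323349, -0.065429) = -1.770449 rad, from sin θ sin δ cos φ₁ over cos δ − sin φ₁ sin φ₂.
λ₂ = 5.256° + -101.439° = -96.183°.
The forward bearing on arrival equals the back-azimuth from the destination plus 180°.
Back-azimuth from P₂ (-17.87°, -96.18°) to P₁ (-69.72°, 5.26°), with Δλ' = λ₁ − λ₂ = 101.44°: atan2( sin Δλ' cos φ₁ , cos φ₂ sin φ₁ − sin φ₂ cos φ₁ cos Δλ' ) = 159.61°.
Final bearing = (159.61° + 180°) mod 360° = 339.61°.

final bearing 339.61°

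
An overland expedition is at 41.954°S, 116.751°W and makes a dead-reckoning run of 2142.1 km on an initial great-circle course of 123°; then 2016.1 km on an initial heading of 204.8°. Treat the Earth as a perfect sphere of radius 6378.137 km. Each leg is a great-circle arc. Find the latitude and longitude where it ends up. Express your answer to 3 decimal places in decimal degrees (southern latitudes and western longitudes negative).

latitude -65.318°, longitude -109.547°

Apply the spherical direct solution leg by leg, carrying full precision between legs.
Leg 1: from (-41.954°, -116.751°), δ = 2142.1/6378.137 = 0.335850 rad, θ = 123° → φ = -49.878°, λ = -91.352°.
Leg 2: from (-49.878°, -91.352°), δ = 2016.1/6378.137 = 0.316095 rad, θ = 204.8° → φ = -65.318°, λ = -109.547°.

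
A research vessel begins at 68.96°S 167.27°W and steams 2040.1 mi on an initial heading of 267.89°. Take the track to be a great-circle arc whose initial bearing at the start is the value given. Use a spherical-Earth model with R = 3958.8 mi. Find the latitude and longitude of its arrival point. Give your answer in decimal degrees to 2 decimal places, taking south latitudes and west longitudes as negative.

Angular distance δ = d/R = 2040.1 / 3958.8 = 0.515333 rad.
Converting: φ₁ = -1.203579 rad, θ = 4.675563 rad.
sin φ₂ = sin φ₁ cos δ + cos φ₁ sin δ cos θ = (-0.933330)(0.870129) + (0.359020)(0.492825)(-0.036818) = -0.818632
φ₂ = asin(-0.818632) = -0.959024 rad = -54.95°.
For the longitude increment, Δλ = atan2( sin θ sin δ cos φ₁, cos δ − sin φ₁ sin φ₂ ) = atan2(-0.176814, 0.106075) = -59.04°.
λ₂ = -167.27° + -59.04° = -226.31°, normalized to (−180°, 180°] → 133.69°.

latitude -54.95°, longitude 133.69°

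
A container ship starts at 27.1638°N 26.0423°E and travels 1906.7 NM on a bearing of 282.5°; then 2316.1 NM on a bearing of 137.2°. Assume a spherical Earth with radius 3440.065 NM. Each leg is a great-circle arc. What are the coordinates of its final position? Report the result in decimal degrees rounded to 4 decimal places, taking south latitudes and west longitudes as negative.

Apply the spherical direct solution leg by leg, carrying full precision between legs.
Leg 1: from (27.1638°, 26.0423°), δ = 1906.7/3440.065 = 0.554263 rad, θ = 282.5° → φ = 29.3103°, λ = -10.0636°.
Leg 2: from (29.3103°, -10.0636°), δ = 2316.1/3440.065 = 0.673272 rad, θ = 137.2° → φ = -0.9300°, λ = 15.0061°.

latitude -0.9300°, longitude 15.0061°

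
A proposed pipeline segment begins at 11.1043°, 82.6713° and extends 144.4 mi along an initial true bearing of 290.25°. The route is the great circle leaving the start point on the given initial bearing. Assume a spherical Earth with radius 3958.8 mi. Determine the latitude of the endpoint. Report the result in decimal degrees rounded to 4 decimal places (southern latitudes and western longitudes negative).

δ = 144.4/3958.8 = 0.036476 rad (2.0899°).
Start latitude φ₁ = 0.193807 rad; initial bearing θ = 5.065818 rad.
sin φ₂ = sin φ₁ cos δ + cos φ₁ sin δ cos θ = (0.192596)(0.999335) + (0.981278)(0.036468)(0.346117) = 0.204853
φ₂ = asin(0.204853) = 0.206314 rad = 11.8209°.
For the longitude increment, Δλ = atan2( sin θ sin δ cos φ₁, cos δ − sin φ₁ sin φ₂ ) = atan2(-0.033573, 0.959881) = -2.0032°.
λ₂ = 82.6713° + -2.0032° = 80.6681°.

latitude 11.8209°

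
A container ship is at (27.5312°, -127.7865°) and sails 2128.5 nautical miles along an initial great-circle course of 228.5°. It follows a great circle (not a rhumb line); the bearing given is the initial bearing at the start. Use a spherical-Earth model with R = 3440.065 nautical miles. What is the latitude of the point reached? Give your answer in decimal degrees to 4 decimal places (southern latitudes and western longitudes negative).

The arc subtends δ = 2128.5/3440.065 = 0.618738 rad at the centre.
Converting: φ₁ = 0.480510 rad, θ = 3.988077 rad.
sin φ₂ = sin φ₁ cos δ + cos φ₁ sin δ cos θ = (0.462232)(0.814611) + (0.886759)(0.580008)(-0.662620) = 0.035735
φ₂ = asin(0.035735) = 0.035743 rad = 2.0479°.
For the longitude increment, Δλ = atan2( sin θ sin δ cos φ₁, cos δ − sin φ₁ sin φ₂ ) = atan2(-0.385208, 0.798093) = -25.7648°.
λ₂ = -127.7865° + -25.7648° = -153.5513°.

latitude 2.0479°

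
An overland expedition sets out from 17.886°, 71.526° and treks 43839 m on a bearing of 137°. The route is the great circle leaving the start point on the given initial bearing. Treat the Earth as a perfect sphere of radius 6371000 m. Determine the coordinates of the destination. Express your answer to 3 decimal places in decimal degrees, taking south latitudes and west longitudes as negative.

Central angle δ = d/R = 0.006881 rad.
Start latitude φ₁ = 0.312170 rad; initial bearing θ = 2.391101 rad.
sin φ₂ = sin φ₁ cos δ + cos φ₁ sin δ cos θ = (0.307124)(0.999976) + (0.951669)(0.006881)(-0.731354) = 0.302328
φ₂ = asin(0.302328) = 0.307134 rad = 17.597°.
Δλ = atan2( sin θ sin δ cos φ₁ , cos δ − sin φ₁ sin φ₂ ) = atan2(0.004466, 0.907124) = 0.004923 rad = 0.282°.
λ₂ = λ₁ + Δλ = 71.808°.

latitude 17.597°, longitude 71.808°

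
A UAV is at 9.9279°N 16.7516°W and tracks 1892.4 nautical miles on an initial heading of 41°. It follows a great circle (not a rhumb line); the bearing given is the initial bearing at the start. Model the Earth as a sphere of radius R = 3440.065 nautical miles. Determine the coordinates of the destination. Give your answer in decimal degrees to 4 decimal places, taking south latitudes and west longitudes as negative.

δ = 1892.4/3440.065 = 0.550106 rad (31.5187°).
Converting: φ₁ = 0.173275 rad, θ = 0.715585 rad.
Destination latitude: φ₂ = arcsin( sin φ₁ cos δ + cos φ₁ sin δ cos θ ) = arcsin(0.535610) = 32.3853°.
For the longitude increment, Δλ = atan2( sin θ sin δ cos φ₁, cos δ − sin φ₁ sin φ₂ ) = atan2(0.337837, 0.760125) = 23.9627°.
λ₂ = -16.7516° + 23.9627° = 7.2111°.

latitude 32.3853°, longitude 7.2111°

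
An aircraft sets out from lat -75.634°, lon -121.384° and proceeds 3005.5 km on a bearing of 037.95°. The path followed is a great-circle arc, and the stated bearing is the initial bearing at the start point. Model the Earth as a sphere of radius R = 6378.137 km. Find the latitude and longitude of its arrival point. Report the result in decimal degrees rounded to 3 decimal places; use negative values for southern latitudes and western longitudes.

latitude -50.745°, longitude -95.204°

Angular distance δ = d/R = 3005.5 / 6378.137 = 0.471219 rad.
With φ₁ = -75.634° = -1.320062 rad and θ = 37.95° = 0.662352 rad:
sin φ₂ = sin φ₁ cos δ + cos φ₁ sin δ cos θ = (-0.968731)(0.891016) + (0.248115)(0.453973)(0.788548) = -0.774334
φ₂ = asin(-0.774334) = -0.885662 rad = -50.745°.
Then Δλ = atan2(0.069269, 0.140895) = 0.456935 rad, from sin θ sin δ cos φ₁ over cos δ − sin φ₁ sin φ₂.
λ₂ = λ₁ + Δλ = -95.204°.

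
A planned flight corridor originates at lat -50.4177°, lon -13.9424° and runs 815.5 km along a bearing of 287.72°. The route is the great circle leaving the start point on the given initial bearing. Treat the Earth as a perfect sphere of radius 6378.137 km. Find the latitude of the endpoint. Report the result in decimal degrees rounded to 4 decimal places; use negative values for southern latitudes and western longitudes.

The arc subtends δ = 815.5/6378.137 = 0.127859 rad at the centre.
Start latitude φ₁ = -0.879955 rad; initial bearing θ = 5.021661 rad.
Destination latitude: φ₂ = arcsin( sin φ₁ cos δ + cos φ₁ sin δ cos θ ) = arcsin(-0.739690) = -47.7050°.
For the longitude increment, Δλ = atan2( sin θ sin δ cos φ₁, cos δ − sin φ₁ sin φ₂ ) = atan2(-0.077393, 0.421751) = -10.3983°.
λ₂ = λ₁ + Δλ = -24.3407°.

latitude -47.7050°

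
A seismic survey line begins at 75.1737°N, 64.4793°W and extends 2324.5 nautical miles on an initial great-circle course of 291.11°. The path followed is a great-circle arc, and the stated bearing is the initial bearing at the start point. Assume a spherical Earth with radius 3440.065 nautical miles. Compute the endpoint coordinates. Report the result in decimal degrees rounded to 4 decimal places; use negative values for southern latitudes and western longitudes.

Central angle δ = d/R = 0.675714 rad.
Converting: φ₁ = 1.312029 rad, θ = 5.080828 rad.
Destination latitude: φ₂ = arcsin( sin φ₁ cos δ + cos φ₁ sin δ cos θ ) = arcsin(0.811925) = 54.2845°.
For the longitude increment, Δλ = atan2( sin θ sin δ cos φ₁, cos δ − sin φ₁ sin φ₂ ) = atan2(-0.149307, -0.004632) = -91.7771°.
Hence λ₂ = -64.4793° + -91.7771° = -156.2564°.

latitude 54.2845°, longitude -156.2564°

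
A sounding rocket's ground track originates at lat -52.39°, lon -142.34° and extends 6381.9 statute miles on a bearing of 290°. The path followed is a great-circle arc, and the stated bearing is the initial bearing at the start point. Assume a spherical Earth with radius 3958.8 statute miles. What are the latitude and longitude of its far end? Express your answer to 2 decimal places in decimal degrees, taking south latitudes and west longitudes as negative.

The arc subtends δ = 6381.9/3958.8 = 1.612079 rad at the centre.
Converting: φ₁ = -0.914378 rad, θ = 5.061455 rad.
Applying the spherical law of cosines for sides, sin φ₂ = sin φ₁ cos δ + cos φ₁ sin δ cos θ = 0.241246, so φ₂ = 13.96°.
For the longitude increment, Δλ = atan2( sin θ sin δ cos φ₁, cos δ − sin φ₁ sin φ₂ ) = atan2(-0.572990, 0.149840) = -75.35°.
λ₂ = -142.34° + -75.35° = -217.69°, normalized to (−180°, 180°] → 142.31°.

latitude 13.96°, longitude 142.31°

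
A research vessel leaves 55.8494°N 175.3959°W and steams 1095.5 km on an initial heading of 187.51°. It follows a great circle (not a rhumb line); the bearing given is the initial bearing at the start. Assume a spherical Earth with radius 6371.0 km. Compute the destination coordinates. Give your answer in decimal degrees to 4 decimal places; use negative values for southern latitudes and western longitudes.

δ = 1095.5/6371 = 0.171951 rad (9.8521°).
Converting: φ₁ = 0.974756 rad, θ = 3.272667 rad.
sin φ₂ = sin φ₁ cos δ + cos φ₁ sin δ cos θ = (0.827565)(0.985253) + (0.561370)(0.171105)(-0.991422) = 0.720131
φ₂ = asin(0.720131) = 0.803992 rad = 46.0653°.
Δλ = atan2( sin θ sin δ cos φ₁ , cos δ − sin φ₁ sin φ₂ ) = atan2(-0.012554, 0.389297) = -0.032237 rad = -1.8470°.
λ₂ = λ₁ + Δλ = -177.2429°.

latitude 46.0653°, longitude -177.2429°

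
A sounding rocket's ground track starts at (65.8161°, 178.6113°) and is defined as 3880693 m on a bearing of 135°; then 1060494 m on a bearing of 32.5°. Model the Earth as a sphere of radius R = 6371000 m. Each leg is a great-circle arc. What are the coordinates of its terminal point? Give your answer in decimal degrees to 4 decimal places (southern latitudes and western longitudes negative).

latitude 43.4701°, longitude -144.4948°

Apply the spherical direct solution leg by leg, carrying full precision between legs.
Leg 1: from (65.8161°, 178.6113°), δ = 3880693/6371000 = 0.609118 rad, θ = 135° → φ = 35.6220°, λ = -151.5409°.
Leg 2: from (35.6220°, -151.5409°), δ = 1060494/6371000 = 0.166456 rad, θ = 32.5° → φ = 43.4701°, λ = -144.4948°.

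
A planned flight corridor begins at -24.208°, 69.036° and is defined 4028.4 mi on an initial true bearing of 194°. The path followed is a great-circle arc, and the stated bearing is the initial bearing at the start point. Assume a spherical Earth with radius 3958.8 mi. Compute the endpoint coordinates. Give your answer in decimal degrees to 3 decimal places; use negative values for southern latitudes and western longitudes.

δ = 4028.4/3958.8 = 1.017581 rad (58.3031°).
Start latitude φ₁ = -0.422509 rad; initial bearing θ = 3.385939 rad.
sin φ₂ = sin φ₁ cos δ + cos φ₁ sin δ cos θ = (-0.410050)(0.525426) + (0.912063)(0.850840)(-0.970296) = -0.968419
φ₂ = asin(-0.968419) = -1.318810 rad = -75.562°.
Δλ = atan2( sin θ sin δ cos φ₁ , cos δ − sin φ₁ sin φ₂ ) = atan2(-0.187736, 0.128325) = -0.971203 rad = -55.646°.
Hence λ₂ = 69.036° + -55.646° = 13.390°.

latitude -75.562°, longitude 13.390°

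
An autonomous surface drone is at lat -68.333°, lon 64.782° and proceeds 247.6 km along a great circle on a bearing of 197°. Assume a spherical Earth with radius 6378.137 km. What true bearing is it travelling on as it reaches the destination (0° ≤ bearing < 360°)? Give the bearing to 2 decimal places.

δ = 247.6/6378.137 = 0.038820 rad (2.2242°).
Converting: φ₁ = -1.192636 rad, θ = 3.438299 rad.
Destination latitude: φ₂ = arcsin( sin φ₁ cos δ + cos φ₁ sin δ cos θ ) = arcsin(-0.942348) = -70.450°.
Δλ = atan2( sin θ sin δ cos φ₁ , cos δ − sin φ₁ sin φ₂ ) = atan2(-0.004189, 0.123480) = -0.033915 rad = -1.943°.
Hence λ₂ = 64.782° + -1.943° = 62.839°.
The forward bearing on arrival equals the back-azimuth from the destination plus 180°.
Back-azimuth from P₂ (-70.45°, 62.84°) to P₁ (-68.33°, 64.78°), with Δλ' = λ₁ − λ₂ = 1.94°: atan2( sin Δλ' cos φ₁ , cos φ₂ sin φ₁ − sin φ₂ cos φ₁ cos Δλ' ) = 18.82°.
Final bearing = (18.82° + 180°) mod 360° = 198.82°.

final bearing 198.82°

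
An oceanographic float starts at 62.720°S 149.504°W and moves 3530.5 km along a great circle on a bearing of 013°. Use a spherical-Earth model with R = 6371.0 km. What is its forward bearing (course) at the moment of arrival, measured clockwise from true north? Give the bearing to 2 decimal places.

δ = 3530.5/6371 = 0.554152 rad (31.7505°).
Start latitude φ₁ = -1.094671 rad; initial bearing θ = 0.226893 rad.
sin φ₂ = sin φ₁ cos δ + cos φ₁ sin δ cos θ = (-0.888777)(0.850347) + (0.458339)(0.526222)(0.974370) = -0.520763
φ₂ = asin(-0.520763) = -0.547744 rad = -31.383°.
Then Δλ = atan2(0.054256, 0.387505) = 0.139108 rad, from sin θ sin δ cos φ₁ over cos δ − sin φ₁ sin φ₂.
λ₂ = -149.504° + 7.970° = -141.534°.
The forward bearing on arrival equals the back-azimuth from the destination plus 180°.
Back-azimuth from P₂ (-31.38°, -141.53°) to P₁ (-62.72°, -149.50°), with Δλ' = λ₁ − λ₂ = -7.97°: atan2( sin Δλ' cos φ₁ , cos φ₂ sin φ₁ − sin φ₂ cos φ₁ cos Δλ' ) = 186.94°.
Final bearing = (186.94° + 180°) mod 360° = 6.94°.

final bearing 6.94°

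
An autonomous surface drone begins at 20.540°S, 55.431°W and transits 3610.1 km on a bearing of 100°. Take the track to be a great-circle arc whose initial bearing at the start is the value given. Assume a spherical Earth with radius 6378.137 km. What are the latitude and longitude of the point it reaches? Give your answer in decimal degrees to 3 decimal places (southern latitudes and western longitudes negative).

δ = 3610.1/6378.137 = 0.566012 rad (32.4301°).
Start latitude φ₁ = -0.358491 rad; initial bearing θ = 1.745329 rad.
Applying the spherical law of cosines for sides, sin φ₂ = sin φ₁ cos δ + cos φ₁ sin δ cos θ = -0.383345, so φ₂ = -22.541°.
Then Δλ = atan2(0.494549, 0.709545) = 0.608705 rad, from sin θ sin δ cos φ₁ over cos δ − sin φ₁ sin φ₂.
λ₂ = -55.431° + 34.876° = -20.555°.

latitude -22.541°, longitude -20.555°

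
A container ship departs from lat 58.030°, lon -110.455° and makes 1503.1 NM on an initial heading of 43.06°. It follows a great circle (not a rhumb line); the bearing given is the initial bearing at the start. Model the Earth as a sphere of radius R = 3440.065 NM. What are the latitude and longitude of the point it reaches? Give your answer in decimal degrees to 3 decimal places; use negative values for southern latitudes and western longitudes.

Central angle δ = d/R = 0.436939 rad.
With φ₁ = 58.030° = 1.012815 rad and θ = 43.06° = 0.751539 rad:
Destination latitude: φ₂ = arcsin( sin φ₁ cos δ + cos φ₁ sin δ cos θ ) = arcsin(0.932331) = 68.801°.
Δλ = atan2( sin θ sin δ cos φ₁ , cos δ − sin φ₁ sin φ₂ ) = atan2(0.152978, 0.115131) = 0.925635 rad = 53.035°.
λ₂ = λ₁ + Δλ = -57.420°.

latitude 68.801°, longitude -57.420°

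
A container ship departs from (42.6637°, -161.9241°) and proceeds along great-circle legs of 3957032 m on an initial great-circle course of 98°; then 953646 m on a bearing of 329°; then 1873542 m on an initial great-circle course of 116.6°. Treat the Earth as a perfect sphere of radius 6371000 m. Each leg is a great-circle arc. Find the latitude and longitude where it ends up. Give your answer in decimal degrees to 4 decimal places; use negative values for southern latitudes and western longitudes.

latitude 27.8829°, longitude -108.9368°

Apply the spherical direct solution leg by leg, carrying full precision between legs.
Leg 1: from (42.6637°, -161.9241°), δ = 3957032/6371000 = 0.621101 rad, θ = 98° → φ = 29.4440°, λ = -120.4914°.
Leg 2: from (29.4440°, -120.4914°), δ = 953646/6371000 = 0.149685 rad, θ = 329° → φ = 36.6833°, λ = -125.9873°.
Leg 3: from (36.6833°, -125.9873°), δ = 1873542/6371000 = 0.294073 rad, θ = 116.6° → φ = 27.8829°, λ = -108.9368°.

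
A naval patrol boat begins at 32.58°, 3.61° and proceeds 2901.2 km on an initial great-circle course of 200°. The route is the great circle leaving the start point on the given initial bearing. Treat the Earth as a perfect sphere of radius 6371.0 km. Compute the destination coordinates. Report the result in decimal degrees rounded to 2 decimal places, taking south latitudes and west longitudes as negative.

Angular distance δ = d/R = 2901.2 / 6371 = 0.455376 rad.
Converting: φ₁ = 0.568628 rad, θ = 3.490659 rad.
Destination latitude: φ₂ = arcsin( sin φ₁ cos δ + cos φ₁ sin δ cos θ ) = arcsin(0.135360) = 7.78°.
Then Δλ = atan2(-0.126750, 0.825208) = -0.152407 rad, from sin θ sin δ cos φ₁ over cos δ − sin φ₁ sin φ₂.
λ₂ = λ₁ + Δλ = -5.12°.

latitude 7.78°, longitude -5.12°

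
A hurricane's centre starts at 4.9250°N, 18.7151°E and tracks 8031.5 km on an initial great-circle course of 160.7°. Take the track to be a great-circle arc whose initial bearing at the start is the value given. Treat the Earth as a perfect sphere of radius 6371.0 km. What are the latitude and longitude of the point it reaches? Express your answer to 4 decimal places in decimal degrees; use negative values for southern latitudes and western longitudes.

Angular distance δ = d/R = 8031.5 / 6371 = 1.260634 rad.
Start latitude φ₁ = 0.085957 rad; initial bearing θ = 2.804744 rad.
sin φ₂ = sin φ₁ cos δ + cos φ₁ sin δ cos θ = (0.085852)(0.305213) + (0.996308)(0.952284)(-0.943801) = -0.869245
φ₂ = asin(-0.869245) = -1.053674 rad = -60.3711°.
Δλ = atan2( sin θ sin δ cos φ₁ , cos δ − sin φ₁ sin φ₂ ) = atan2(0.313582, 0.379839) = 0.690135 rad = 39.5418°.
Hence λ₂ = 18.7151° + 39.5418° = 58.2569°.

latitude -60.3711°, longitude 58.2569°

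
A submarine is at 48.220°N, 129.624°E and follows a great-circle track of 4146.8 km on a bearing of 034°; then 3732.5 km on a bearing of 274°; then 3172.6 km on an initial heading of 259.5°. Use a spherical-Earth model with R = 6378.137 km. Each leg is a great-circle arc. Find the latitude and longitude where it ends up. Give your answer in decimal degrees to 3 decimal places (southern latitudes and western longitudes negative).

latitude 39.707°, longitude 93.805°

Apply the spherical direct solution leg by leg, carrying full precision between legs.
Leg 1: from (48.220°, 129.624°), δ = 4146.8/6378.137 = 0.650159 rad, θ = 34° → φ = 68.114°, λ = -165.138°.
Leg 2: from (68.114°, -165.138°), δ = 3732.5/6378.137 = 0.585202 rad, θ = 274° → φ = 51.988°, λ = 131.383°.
Leg 3: from (51.988°, 131.383°), δ = 3172.6/6378.137 = 0.497418 rad, θ = 259.5° → φ = 39.707°, λ = 93.805°.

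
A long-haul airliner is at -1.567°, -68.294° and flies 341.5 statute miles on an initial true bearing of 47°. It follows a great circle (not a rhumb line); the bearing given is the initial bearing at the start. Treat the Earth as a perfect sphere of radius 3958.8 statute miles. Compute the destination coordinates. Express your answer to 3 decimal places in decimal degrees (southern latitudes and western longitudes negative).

latitude 1.805°, longitude -64.680°

Angular distance δ = d/R = 341.5 / 3958.8 = 0.086264 rad.
Converting: φ₁ = -0.027349 rad, θ = 0.820305 rad.
sin φ₂ = sin φ₁ cos δ + cos φ₁ sin δ cos θ = (-0.027346)(0.996282) + (0.999626)(0.086157)(0.681998) = 0.031492
φ₂ = asin(0.031492) = 0.031498 rad = 1.805°.
Then Δλ = atan2(0.062987, 0.997143) = 0.063084 rad, from sin θ sin δ cos φ₁ over cos δ − sin φ₁ sin φ₂.
Hence λ₂ = -68.294° + 3.614° = -64.680°.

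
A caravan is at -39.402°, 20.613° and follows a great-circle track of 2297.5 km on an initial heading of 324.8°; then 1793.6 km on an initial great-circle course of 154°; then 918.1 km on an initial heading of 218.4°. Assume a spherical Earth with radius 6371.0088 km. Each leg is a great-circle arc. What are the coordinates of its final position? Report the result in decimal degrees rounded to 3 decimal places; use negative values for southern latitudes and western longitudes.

latitude -42.322°, longitude 9.694°

Apply the spherical direct solution leg by leg, carrying full precision between legs.
Leg 1: from (-39.402°, 20.613°), δ = 2297.5/6371.0088 = 0.360618 rad, θ = 324.8° → φ = -21.785°, λ = 7.960°.
Leg 2: from (-21.785°, 7.960°), δ = 1793.6/6371.0088 = 0.281525 rad, θ = 154° → φ = -36.043°, λ = 16.623°.
Leg 3: from (-36.043°, 16.623°), δ = 918.1/6371.0088 = 0.144106 rad, θ = 218.4° → φ = -42.322°, λ = 9.694°.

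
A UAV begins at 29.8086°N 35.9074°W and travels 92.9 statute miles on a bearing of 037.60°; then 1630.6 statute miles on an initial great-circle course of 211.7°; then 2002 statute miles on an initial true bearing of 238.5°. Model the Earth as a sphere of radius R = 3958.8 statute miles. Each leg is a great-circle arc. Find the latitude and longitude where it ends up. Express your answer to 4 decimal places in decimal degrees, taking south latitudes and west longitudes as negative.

latitude -5.3658°, longitude -71.8060°

Apply the spherical direct solution leg by leg, carrying full precision between legs.
Leg 1: from (29.8086°, -35.9074°), δ = 92.9/3958.8 = 0.023467 rad, θ = 37.6° → φ = 30.8704°, λ = -34.9517°.
Leg 2: from (30.8704°, -34.9517°), δ = 1630.6/3958.8 = 0.411892 rad, θ = 211.7° → φ = 10.2430°, λ = -47.2954°.
Leg 3: from (10.2430°, -47.2954°), δ = 2002/3958.8 = 0.505709 rad, θ = 238.5° → φ = -5.3658°, λ = -71.8060°.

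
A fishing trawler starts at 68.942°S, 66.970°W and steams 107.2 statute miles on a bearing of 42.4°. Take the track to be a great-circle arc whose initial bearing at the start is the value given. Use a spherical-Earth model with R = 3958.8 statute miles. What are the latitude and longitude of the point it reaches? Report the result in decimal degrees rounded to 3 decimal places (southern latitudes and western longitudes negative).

latitude -67.773°, longitude -64.204°

Central angle δ = d/R = 0.027079 rad.
Converting: φ₁ = -1.203265 rad, θ = 0.740020 rad.
Destination latitude: φ₂ = arcsin( sin φ₁ cos δ + cos φ₁ sin δ cos θ ) = arcsin(-0.925691) = -67.773°.
Then Δλ = atan2(0.006560, 0.135763) = 0.048282 rad, from sin θ sin δ cos φ₁ over cos δ − sin φ₁ sin φ₂.
Hence λ₂ = -66.970° + 2.766° = -64.204°.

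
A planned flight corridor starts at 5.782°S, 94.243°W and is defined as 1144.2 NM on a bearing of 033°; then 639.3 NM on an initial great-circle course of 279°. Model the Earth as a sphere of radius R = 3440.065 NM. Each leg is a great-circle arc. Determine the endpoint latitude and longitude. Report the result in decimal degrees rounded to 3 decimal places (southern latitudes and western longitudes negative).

Apply the spherical direct solution leg by leg, carrying full precision between legs.
Leg 1: from (-5.782°, -94.243°), δ = 1144.2/3440.065 = 0.332610 rad, θ = 33° → φ = 10.208°, λ = -83.833°.
Leg 2: from (10.208°, -83.833°), δ = 639.3/3440.065 = 0.185840 rad, θ = 279° → φ = 11.690°, λ = -94.574°.

latitude 11.690°, longitude -94.574°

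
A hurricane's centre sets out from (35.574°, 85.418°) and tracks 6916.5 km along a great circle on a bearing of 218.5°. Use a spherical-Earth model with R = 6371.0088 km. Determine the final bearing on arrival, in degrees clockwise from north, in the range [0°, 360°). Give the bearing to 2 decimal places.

final bearing 211.96°

Angular distance δ = d/R = 6916.5 / 6371.0088 = 1.085621 rad.
Converting: φ₁ = 0.620883 rad, θ = 3.813544 rad.
Applying the spherical law of cosines for sides, sin φ₂ = sin φ₁ cos δ + cos φ₁ sin δ cos θ = -0.291775, so φ₂ = -16.964°.
Then Δλ = atan2(-0.447897, 0.636105) = -0.613489 rad, from sin θ sin δ cos φ₁ over cos δ − sin φ₁ sin φ₂.
Hence λ₂ = 85.418° + -35.150° = 50.268°.
The forward bearing on arrival equals the back-azimuth from the destination plus 180°.
Back-azimuth from P₂ (-16.96°, 50.27°) to P₁ (35.57°, 85.42°), with Δλ' = λ₁ − λ₂ = 35.15°: atan2( sin Δλ' cos φ₁ , cos φ₂ sin φ₁ − sin φ₂ cos φ₁ cos Δλ' ) = 31.96°.
Final bearing = (31.96° + 180°) mod 360° = 211.96°.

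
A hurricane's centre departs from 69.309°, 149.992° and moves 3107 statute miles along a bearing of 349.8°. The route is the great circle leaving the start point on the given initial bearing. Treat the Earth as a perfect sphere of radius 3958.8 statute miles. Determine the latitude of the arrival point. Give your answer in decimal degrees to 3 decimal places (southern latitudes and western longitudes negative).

Central angle δ = d/R = 0.784834 rad.
Start latitude φ₁ = 1.209670 rad; initial bearing θ = 6.105162 rad.
Applying the spherical law of cosines for sides, sin φ₂ = sin φ₁ cos δ + cos φ₁ sin δ cos θ = 0.907624, so φ₂ = 65.179°.
Δλ = atan2( sin θ sin δ cos φ₁ , cos δ − sin φ₁ sin φ₂ ) = atan2(-0.044218, -0.141577) = -2.838867 rad = -162.655°.
λ₂ = λ₁ + Δλ = -12.663°.

latitude 65.179°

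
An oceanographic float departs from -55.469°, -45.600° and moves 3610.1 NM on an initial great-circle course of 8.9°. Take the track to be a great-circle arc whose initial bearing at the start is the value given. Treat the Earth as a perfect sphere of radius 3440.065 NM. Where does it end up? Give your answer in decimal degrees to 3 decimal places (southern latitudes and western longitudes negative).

The arc subtends δ = 3610.1/3440.065 = 1.049428 rad at the centre.
Converting: φ₁ = -0.968117 rad, θ = 0.155334 rad.
Destination latitude: φ₂ = arcsin( sin φ₁ cos δ + cos φ₁ sin δ cos θ ) = arcsin(0.075303) = 4.319°.
For the longitude increment, Δλ = atan2( sin θ sin δ cos φ₁, cos δ − sin φ₁ sin φ₂ ) = atan2(0.076046, 0.560104) = 7.732°.
λ₂ = λ₁ + Δλ = -37.868°.

latitude 4.319°, longitude -37.868°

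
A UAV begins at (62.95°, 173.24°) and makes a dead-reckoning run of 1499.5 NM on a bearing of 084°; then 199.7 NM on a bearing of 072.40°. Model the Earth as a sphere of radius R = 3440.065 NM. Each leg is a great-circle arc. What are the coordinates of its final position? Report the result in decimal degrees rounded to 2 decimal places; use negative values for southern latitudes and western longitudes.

Apply the spherical direct solution leg by leg, carrying full precision between legs.
Leg 1: from (62.95°, 173.24°), δ = 1499.5/3440.065 = 0.435893 rad, θ = 84° → φ = 55.83°, λ = -138.37°.
Leg 2: from (55.83°, -138.37°), δ = 199.7/3440.065 = 0.058051 rad, θ = 72.4° → φ = 56.71°, λ = -132.59°.

latitude 56.71°, longitude -132.59°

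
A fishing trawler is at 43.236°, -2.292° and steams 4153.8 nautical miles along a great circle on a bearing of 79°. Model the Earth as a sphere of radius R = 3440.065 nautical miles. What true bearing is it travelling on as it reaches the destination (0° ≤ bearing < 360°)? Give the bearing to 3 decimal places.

final bearing 129.565°

Angular distance δ = d/R = 4153.8 / 3440.065 = 1.207477 rad.
With φ₁ = 43.236° = 0.754611 rad and θ = 79° = 1.378810 rad:
Destination latitude: φ₂ = arcsin( sin φ₁ cos δ + cos φ₁ sin δ cos θ ) = arcsin(0.373373) = 21.924°.
Then Δλ = atan2(0.668470, 0.099616) = 1.422864 rad, from sin θ sin δ cos φ₁ over cos δ − sin φ₁ sin φ₂.
λ₂ = λ₁ + Δλ = 79.232°.
The forward bearing on arrival equals the back-azimuth from the destination plus 180°.
Back-azimuth from P₂ (21.924°, 79.232°) to P₁ (43.236°, -2.292°), with Δλ' = λ₁ − λ₂ = -81.524°: atan2( sin Δλ' cos φ₁ , cos φ₂ sin φ₁ − sin φ₂ cos φ₁ cos Δλ' ) = 309.565°.
Final bearing = (309.565° + 180°) mod 360° = 129.565°.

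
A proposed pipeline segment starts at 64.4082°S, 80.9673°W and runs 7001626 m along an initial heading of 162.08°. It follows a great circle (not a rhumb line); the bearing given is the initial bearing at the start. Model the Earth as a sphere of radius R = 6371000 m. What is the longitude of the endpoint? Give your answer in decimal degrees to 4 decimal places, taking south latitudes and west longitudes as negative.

δ = 7001626/6371000 = 1.098984 rad (62.9671°).
Start latitude φ₁ = -1.124135 rad; initial bearing θ = 2.828830 rad.
sin φ₂ = sin φ₁ cos δ + cos φ₁ sin δ cos θ = (-0.901894)(0.454502) + (0.431957)(0.890746)(-0.951487) = -0.776010
φ₂ = asin(-0.776010) = -0.888315 rad = -50.8967°.
For the longitude increment, Δλ = atan2( sin θ sin δ cos φ₁, cos δ − sin φ₁ sin φ₂ ) = atan2(0.118387, -0.245378) = 154.2441°.
λ₂ = λ₁ + Δλ = 73.2768°.

longitude 73.2768°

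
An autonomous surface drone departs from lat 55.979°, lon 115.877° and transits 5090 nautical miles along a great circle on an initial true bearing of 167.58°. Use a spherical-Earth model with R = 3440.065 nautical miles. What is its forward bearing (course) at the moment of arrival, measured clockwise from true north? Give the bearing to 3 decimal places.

Angular distance δ = d/R = 5090 / 3440.065 = 1.479623 rad.
Converting: φ₁ = 0.977018 rad, θ = 2.924823 rad.
Applying the spherical law of cosines for sides, sin φ₂ = sin φ₁ cos δ + cos φ₁ sin δ cos θ = -0.468671, so φ₂ = -27.948°.
For the longitude increment, Δλ = atan2( sin θ sin δ cos φ₁, cos δ − sin φ₁ sin φ₂ ) = atan2(0.119835, 0.479497) = 14.032°.
λ₂ = 115.877° + 14.032° = 129.909°.
The forward bearing on arrival equals the back-azimuth from the destination plus 180°.
Back-azimuth from P₂ (-27.948°, 129.909°) to P₁ (55.979°, 115.877°), with Δλ' = λ₁ − λ₂ = -14.032°: atan2( sin Δλ' cos φ₁ , cos φ₂ sin φ₁ − sin φ₂ cos φ₁ cos Δλ' ) = 352.171°.
Final bearing = (352.171° + 180°) mod 360° = 172.171°.

final bearing 172.171°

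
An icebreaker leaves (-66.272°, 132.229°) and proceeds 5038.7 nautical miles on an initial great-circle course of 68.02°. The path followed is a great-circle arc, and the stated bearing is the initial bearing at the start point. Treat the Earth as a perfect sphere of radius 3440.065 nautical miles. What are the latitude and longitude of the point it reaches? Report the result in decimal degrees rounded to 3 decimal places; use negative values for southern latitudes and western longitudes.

latitude 3.028°, longitude -160.344°

Central angle δ = d/R = 1.464711 rad.
Converting: φ₁ = -1.156665 rad, θ = 1.187173 rad.
Applying the spherical law of cosines for sides, sin φ₂ = sin φ₁ cos δ + cos φ₁ sin δ cos θ = 0.052827, so φ₂ = 3.028°.
For the longitude increment, Δλ = atan2( sin θ sin δ cos φ₁, cos δ − sin φ₁ sin φ₂ ) = atan2(0.371049, 0.154248) = 67.427°.
λ₂ = 132.229° + 67.427° = 199.656°, normalized to (−180°, 180°] → -160.344°.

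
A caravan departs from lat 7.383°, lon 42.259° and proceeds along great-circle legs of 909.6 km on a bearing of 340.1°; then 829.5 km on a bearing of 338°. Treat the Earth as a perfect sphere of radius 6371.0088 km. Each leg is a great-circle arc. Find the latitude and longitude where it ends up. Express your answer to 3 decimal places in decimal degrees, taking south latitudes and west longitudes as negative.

latitude 21.957°, longitude 36.378°

Apply the spherical direct solution leg by leg, carrying full precision between legs.
Leg 1: from (7.383°, 42.259°), δ = 909.6/6371.0088 = 0.142772 rad, θ = 340.1° → φ = 15.063°, λ = 39.384°.
Leg 2: from (15.063°, 39.384°), δ = 829.5/6371.0088 = 0.130199 rad, θ = 338° → φ = 21.957°, λ = 36.378°.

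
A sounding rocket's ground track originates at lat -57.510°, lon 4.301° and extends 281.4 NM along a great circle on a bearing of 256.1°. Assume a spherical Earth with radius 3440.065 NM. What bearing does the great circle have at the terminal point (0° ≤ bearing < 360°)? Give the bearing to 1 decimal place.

The arc subtends δ = 281.4/3440.065 = 0.081801 rad at the centre.
Start latitude φ₁ = -1.003739 rad; initial bearing θ = 4.469788 rad.
Applying the spherical law of cosines for sides, sin φ₂ = sin φ₁ cos δ + cos φ₁ sin δ cos θ = -0.851208, so φ₂ = -58.343°.
Δλ = atan2( sin θ sin δ cos φ₁ , cos δ − sin φ₁ sin φ₂ ) = atan2(-0.042605, 0.278674) = -0.151711 rad = -8.692°.
λ₂ = 4.301° + -8.692° = -4.391°.
The forward bearing on arrival equals the back-azimuth from the destination plus 180°.
Back-azimuth from P₂ (-58.3°, -4.4°) to P₁ (-57.5°, 4.3°), with Δλ' = λ₁ − λ₂ = 8.7°: atan2( sin Δλ' cos φ₁ , cos φ₂ sin φ₁ − sin φ₂ cos φ₁ cos Δλ' ) = 83.5°.
Final bearing = (83.5° + 180°) mod 360° = 263.5°.

final bearing 263.5°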